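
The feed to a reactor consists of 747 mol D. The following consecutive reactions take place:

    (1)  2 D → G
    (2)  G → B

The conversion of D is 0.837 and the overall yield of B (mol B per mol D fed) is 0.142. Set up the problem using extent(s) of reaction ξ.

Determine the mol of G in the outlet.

Conversion of D: D consumed = 2ξ₁ = 0.837 × 747 → ξ₁ = 312.6 mol.
Yield of B: 1ξ₂ / 747 = 0.142 → ξ₂ = 106.1 mol.
Outlet amounts (n = n₀ + Σ ν·ξ):
  D: 747 − 2(312.6) = 121.8
  G: 0 + 1(312.6) − 1(106.1) = 206.5
  B: 0 + 1(106.1) = 106.1

207 mol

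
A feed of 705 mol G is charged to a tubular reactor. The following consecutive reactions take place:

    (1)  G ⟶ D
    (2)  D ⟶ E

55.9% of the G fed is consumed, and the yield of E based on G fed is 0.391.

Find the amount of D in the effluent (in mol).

118 mol

Conversion of G: G consumed = 1ξ₁ = 0.559 × 705 → ξ₁ = 394.1 mol.
Yield of E: 1ξ₂ / 705 = 0.391 → ξ₂ = 275.7 mol.
Outlet amounts (n = n₀ + Σ ν·ξ):
  G: 705 − 1(394.1) = 310.9
  D: 0 + 1(394.1) − 1(275.7) = 118.4
  E: 0 + 1(275.7) = 275.7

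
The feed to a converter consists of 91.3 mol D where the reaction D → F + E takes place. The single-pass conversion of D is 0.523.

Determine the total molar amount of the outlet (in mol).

D reacted = 0.523 × 91.3 = 47.75 mol; ν_D = −1, so ξ = 47.75/1 = 47.75 mol.
Outlet amounts (n = n₀ + ν ξ):
  D: 91.3 − 1(47.75) = 43.55
  F: 0 + 1(47.75) = 47.75
  E: 0 + 1(47.75) = 47.75
Total out = 43.55 + 47.75 + 47.75 = 139 mol.

139 mol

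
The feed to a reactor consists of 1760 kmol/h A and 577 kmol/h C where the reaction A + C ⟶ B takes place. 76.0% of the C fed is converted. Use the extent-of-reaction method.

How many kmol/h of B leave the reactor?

C reacted = 0.76 × 577 = 438.5 kmol/h; ν_C = −1, so ξ = 438.5/1 = 438.5 kmol/h.
Outlet amounts (n = n₀ + ν ξ):
  A: 1760 − 1(438.5) = 1321
  C: 577 − 1(438.5) = 138.5
  B: 0 + 1(438.5) = 438.5

439 kmol/h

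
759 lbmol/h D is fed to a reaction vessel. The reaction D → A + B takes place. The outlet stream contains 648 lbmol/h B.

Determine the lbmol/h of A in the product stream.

For B: n = n₀ + 1ξ → 648 = 0 + 1ξ, giving ξ = 648 lbmol/h.
Outlet amounts (n = n₀ + ν ξ):
  D: 759 − 1(648) = 111
  A: 0 + 1(648) = 648
  B: 0 + 1(648) = 648

648 lbmol/h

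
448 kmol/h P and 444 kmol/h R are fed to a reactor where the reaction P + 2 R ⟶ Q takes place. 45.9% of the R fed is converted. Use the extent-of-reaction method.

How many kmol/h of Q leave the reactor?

R reacted = 0.459 × 444 = 203.8 kmol/h; ν_R = −2, so ξ = 203.8/2 = 101.9 kmol/h.
Outlet amounts (n = n₀ + ν ξ):
  P: 448 − 1(101.9) = 346.1
  R: 444 − 2(101.9) = 240.2
  Q: 0 + 1(101.9) = 101.9

102 kmol/h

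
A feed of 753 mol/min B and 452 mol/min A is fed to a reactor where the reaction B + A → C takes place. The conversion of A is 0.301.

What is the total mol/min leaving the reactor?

1070 mol/min

A reacted = 0.301 × 452 = 136.1 mol/min; ν_A = −1, so ξ = 136.1/1 = 136.1 mol/min.
Outlet amounts (n = n₀ + ν ξ):
  B: 753 − 1(136.1) = 616.9
  A: 452 − 1(136.1) = 315.9
  C: 0 + 1(136.1) = 136.1
Total out = 616.9 + 315.9 + 136.1 = 1069 mol/min.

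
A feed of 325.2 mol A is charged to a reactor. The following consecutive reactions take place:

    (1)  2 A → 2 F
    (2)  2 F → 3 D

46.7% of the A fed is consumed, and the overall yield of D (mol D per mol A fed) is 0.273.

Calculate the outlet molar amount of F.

92.7 mol

Conversion of A: A consumed = 2ξ₁ = 0.467 × 325.2 → ξ₁ = 75.93 mol.
Yield of D: 3ξ₂ / 325.2 = 0.273 → ξ₂ = 29.59 mol.
Outlet amounts (n = n₀ + Σ ν·ξ):
  A: 325.2 − 2(75.93) = 173.3
  F: 0 + 2(75.93) − 2(29.59) = 92.68
  D: 0 + 3(29.59) = 88.78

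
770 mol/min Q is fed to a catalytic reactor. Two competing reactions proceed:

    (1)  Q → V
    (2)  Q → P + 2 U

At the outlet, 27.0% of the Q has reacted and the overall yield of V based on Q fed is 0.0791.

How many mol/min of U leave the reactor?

Yield of V: 1ξ₁ / 770 = 0.0791 → ξ₁ = 60.91 mol/min.
Conversion of Q: 1ξ₁ + 1ξ₂ = 0.27 × 770 = 207.9 → ξ₂ = 147 mol/min.
Outlet amounts (n = n₀ + Σ ν·ξ):
  Q: 770 − 1(60.91) − 1(147) = 562.1
  V: 0 + 1(60.91) = 60.91
  P: 0 + 1(147) = 147
  U: 0 + 2(147) = 294

294 mol/min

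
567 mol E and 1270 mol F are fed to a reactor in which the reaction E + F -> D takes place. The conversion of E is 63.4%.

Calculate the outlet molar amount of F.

E reacted = 0.634 × 567 = 359.5 mol; ν_E = −1, so ξ = 359.5/1 = 359.5 mol.
Outlet amounts (n = n₀ + ν ξ):
  E: 567 − 1(359.5) = 207.5
  F: 1270 − 1(359.5) = 910.5
  D: 0 + 1(359.5) = 359.5

911 mol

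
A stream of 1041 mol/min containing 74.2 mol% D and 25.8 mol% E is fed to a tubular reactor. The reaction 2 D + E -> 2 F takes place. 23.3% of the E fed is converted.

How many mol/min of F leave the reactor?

125 mol/min

E reacted = 0.233 × 268.6 = 62.58 mol/min; ν_E = −1, so ξ = 62.58/1 = 62.58 mol/min.
Outlet amounts (n = n₀ + ν ξ):
  D: 772.4 − 2(62.58) = 647.3
  E: 268.6 − 1(62.58) = 206
  F: 0 + 2(62.58) = 125.2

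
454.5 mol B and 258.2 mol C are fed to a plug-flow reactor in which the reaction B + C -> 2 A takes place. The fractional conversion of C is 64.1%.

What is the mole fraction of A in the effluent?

C reacted = 0.641 × 258.2 = 165.5 mol; ν_C = −1, so ξ = 165.5/1 = 165.5 mol.
Outlet amounts (n = n₀ + ν ξ):
  B: 454.5 − 1(165.5) = 289
  C: 258.2 − 1(165.5) = 92.69
  A: 0 + 2(165.5) = 331
Total out = 712.7 mol; y_A = 331 / 712.7 = 0.4644.

0.464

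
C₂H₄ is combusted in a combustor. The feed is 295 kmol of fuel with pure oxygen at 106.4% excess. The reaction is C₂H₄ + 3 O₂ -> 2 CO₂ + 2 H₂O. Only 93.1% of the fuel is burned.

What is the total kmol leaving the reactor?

Stoichiometric O₂ = 3 × 295 = 885 kmol; O₂ fed = 885 × 2.064 = 1827 kmol.
Fuel reacted = 0.931 × 295 → ξ = 274.6 kmol.
Outlet (n = n₀ + ν ξ):
  C₂H₄: 295 − 1(274.6) = 20.35
  O₂: 1827 − 3(274.6) = 1003
  CO₂: 0 + 2(274.6) = 549.3
  H₂O: 0 + 2(274.6) = 549.3
Total out = 20.35 + 1003 + 549.3 + 549.3 = 2122 kmol.

2120 kmol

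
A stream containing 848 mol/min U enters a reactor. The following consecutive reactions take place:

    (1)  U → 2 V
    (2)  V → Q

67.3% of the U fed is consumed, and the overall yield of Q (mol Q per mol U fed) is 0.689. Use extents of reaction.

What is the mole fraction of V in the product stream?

0.393

Conversion of U: U consumed = 1ξ₁ = 0.673 × 848 → ξ₁ = 570.7 mol/min.
Yield of Q: 1ξ₂ / 848 = 0.689 → ξ₂ = 584.3 mol/min.
Outlet amounts (n = n₀ + Σ ν·ξ):
  U: 848 − 1(570.7) = 277.3
  V: 0 + 2(570.7) − 1(584.3) = 557.1
  Q: 0 + 1(584.3) = 584.3
Total out = 1419 mol/min; y_V = 557.1 / 1419 = 0.3927.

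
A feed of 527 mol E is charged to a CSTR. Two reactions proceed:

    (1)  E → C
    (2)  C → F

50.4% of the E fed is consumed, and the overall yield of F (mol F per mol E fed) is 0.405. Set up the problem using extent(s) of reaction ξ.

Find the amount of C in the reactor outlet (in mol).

52.2 mol

Conversion of E: E consumed = 1ξ₁ = 0.504 × 527 → ξ₁ = 265.6 mol.
Yield of F: 1ξ₂ / 527 = 0.405 → ξ₂ = 213.4 mol.
Outlet amounts (n = n₀ + Σ ν·ξ):
  E: 527 − 1(265.6) = 261.4
  C: 0 + 1(265.6) − 1(213.4) = 52.17
  F: 0 + 1(213.4) = 213.4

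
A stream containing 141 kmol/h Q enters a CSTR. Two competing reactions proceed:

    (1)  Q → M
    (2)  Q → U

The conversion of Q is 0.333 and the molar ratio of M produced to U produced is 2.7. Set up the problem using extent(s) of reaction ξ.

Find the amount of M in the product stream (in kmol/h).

Conversion of Q: Q consumed = 0.333 × 141 = 46.95 kmol/h = 1ξ₁ + 1ξ₂.
Selectivity: 1ξ₁ / (1ξ₂) = 2.7 → ξ₁ = 2.7 ξ₂.
Substitute: (1·2.7 + 1) ξ₂ = 46.95 → ξ₂ = 12.69 kmol/h, ξ₁ = 34.26 kmol/h.
Outlet amounts (n = n₀ + Σ ν·ξ):
  Q: 141 − 1(34.26) − 1(12.69) = 94.05
  M: 0 + 1(34.26) = 34.26
  U: 0 + 1(12.69) = 12.69

34.3 kmol/h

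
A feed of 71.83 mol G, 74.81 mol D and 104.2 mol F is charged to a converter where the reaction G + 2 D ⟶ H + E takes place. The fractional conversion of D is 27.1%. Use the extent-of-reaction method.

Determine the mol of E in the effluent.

D reacted = 0.271 × 74.81 = 20.27 mol; ν_D = −2, so ξ = 20.27/2 = 10.14 mol.
Outlet amounts (n = n₀ + ν ξ):
  G: 71.83 − 1(10.14) = 61.69
  D: 74.81 − 2(10.14) = 54.54
  H: 0 + 1(10.14) = 10.14
  E: 0 + 1(10.14) = 10.14
  F: 104.2 (inert)

10.1 mol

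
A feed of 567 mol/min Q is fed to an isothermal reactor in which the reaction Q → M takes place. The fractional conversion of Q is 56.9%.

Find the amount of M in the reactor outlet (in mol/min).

Q reacted = 0.569 × 567 = 322.6 mol/min; ν_Q = −1, so ξ = 322.6/1 = 322.6 mol/min.
Outlet amounts (n = n₀ + ν ξ):
  Q: 567 − 1(322.6) = 244.4
  M: 0 + 1(322.6) = 322.6

323 mol/min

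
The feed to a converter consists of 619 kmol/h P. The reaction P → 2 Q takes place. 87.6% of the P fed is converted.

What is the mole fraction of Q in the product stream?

P reacted = 0.876 × 619 = 542.2 kmol/h; ν_P = −1, so ξ = 542.2/1 = 542.2 kmol/h.
Outlet amounts (n = n₀ + ν ξ):
  P: 619 − 1(542.2) = 76.76
  Q: 0 + 2(542.2) = 1084
Total out = 1161 kmol/h; y_Q = 1084 / 1161 = 0.9339.

0.934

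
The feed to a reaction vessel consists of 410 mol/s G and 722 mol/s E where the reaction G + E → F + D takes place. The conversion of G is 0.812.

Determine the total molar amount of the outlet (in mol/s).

1130 mol/s

G reacted = 0.812 × 410 = 332.9 mol/s; ν_G = −1, so ξ = 332.9/1 = 332.9 mol/s.
Outlet amounts (n = n₀ + ν ξ):
  G: 410 − 1(332.9) = 77.08
  E: 722 − 1(332.9) = 389.1
  F: 0 + 1(332.9) = 332.9
  D: 0 + 1(332.9) = 332.9
Total out = 77.08 + 389.1 + 332.9 + 332.9 = 1132 mol/s.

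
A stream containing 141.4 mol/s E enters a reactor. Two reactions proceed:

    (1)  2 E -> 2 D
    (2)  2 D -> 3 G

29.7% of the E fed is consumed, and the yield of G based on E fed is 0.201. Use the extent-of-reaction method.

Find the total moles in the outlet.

Conversion of E: E consumed = 2ξ₁ = 0.297 × 141.4 → ξ₁ = 21 mol/s.
Yield of G: 3ξ₂ / 141.4 = 0.201 → ξ₂ = 9.474 mol/s.
Outlet amounts (n = n₀ + Σ ν·ξ):
  E: 141.4 − 2(21) = 99.4
  D: 0 + 2(21) − 2(9.474) = 23.05
  G: 0 + 3(9.474) = 28.42
Total out = 99.4 + 23.05 + 28.42 = 150.9 mol/s.

151 mol/s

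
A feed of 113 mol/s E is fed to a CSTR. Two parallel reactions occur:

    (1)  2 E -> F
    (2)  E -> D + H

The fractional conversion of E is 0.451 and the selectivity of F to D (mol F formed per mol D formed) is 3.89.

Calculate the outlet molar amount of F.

Conversion of E: E consumed = 0.451 × 113 = 50.96 mol/s = 2ξ₁ + 1ξ₂.
Selectivity: 1ξ₁ / (1ξ₂) = 3.89 → ξ₁ = 3.89 ξ₂.
Substitute: (2·3.89 + 1) ξ₂ = 50.96 → ξ₂ = 5.804 mol/s, ξ₁ = 22.58 mol/s.
Outlet amounts (n = n₀ + Σ ν·ξ):
  E: 113 − 2(22.58) − 1(5.804) = 62.04
  F: 0 + 1(22.58) = 22.58
  D: 0 + 1(5.804) = 5.804
  H: 0 + 1(5.804) = 5.804

22.6 mol/s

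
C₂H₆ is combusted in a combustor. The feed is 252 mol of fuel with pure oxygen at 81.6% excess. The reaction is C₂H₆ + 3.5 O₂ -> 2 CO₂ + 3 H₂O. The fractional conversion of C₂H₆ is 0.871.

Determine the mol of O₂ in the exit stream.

833 mol

Stoichiometric O₂ = 3.5 × 252 = 882 mol; O₂ fed = 882 × 1.816 = 1602 mol.
Fuel reacted = 0.871 × 252 → ξ = 219.5 mol.
Outlet (n = n₀ + ν ξ):
  C₂H₆: 252 − 1(219.5) = 32.51
  O₂: 1602 − 3.5(219.5) = 833.5
  CO₂: 0 + 2(219.5) = 439
  H₂O: 0 + 3(219.5) = 658.5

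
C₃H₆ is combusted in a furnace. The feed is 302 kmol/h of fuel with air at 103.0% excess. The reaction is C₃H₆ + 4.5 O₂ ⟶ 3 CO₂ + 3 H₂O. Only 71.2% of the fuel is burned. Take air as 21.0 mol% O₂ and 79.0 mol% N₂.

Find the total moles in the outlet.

Stoichiometric O₂ = 4.5 × 302 = 1359 kmol/h; O₂ fed = 1359 × 2.030 = 2759 kmol/h.
N₂ fed = 2759 × 79/21 = 10380 kmol/h.
Fuel reacted = 0.712 × 302 → ξ = 215 kmol/h.
Outlet (n = n₀ + ν ξ):
  C₃H₆: 302 − 1(215) = 86.98
  O₂: 2759 − 4.5(215) = 1791
  N₂: 10380 (inert)
  CO₂: 0 + 3(215) = 645.1
  H₂O: 0 + 3(215) = 645.1
Total out = 86.98 + 1791 + 10380 + 645.1 + 645.1 = 13550 kmol/h.

13500 kmol/h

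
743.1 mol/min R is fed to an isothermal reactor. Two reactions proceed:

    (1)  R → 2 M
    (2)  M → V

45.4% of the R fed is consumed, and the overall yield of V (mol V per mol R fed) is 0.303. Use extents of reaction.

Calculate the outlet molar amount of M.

Conversion of R: R consumed = 1ξ₁ = 0.454 × 743.1 → ξ₁ = 337.4 mol/min.
Yield of V: 1ξ₂ / 743.1 = 0.303 → ξ₂ = 225.2 mol/min.
Outlet amounts (n = n₀ + Σ ν·ξ):
  R: 743.1 − 1(337.4) = 405.7
  M: 0 + 2(337.4) − 1(225.2) = 449.6
  V: 0 + 1(225.2) = 225.2

450 mol/min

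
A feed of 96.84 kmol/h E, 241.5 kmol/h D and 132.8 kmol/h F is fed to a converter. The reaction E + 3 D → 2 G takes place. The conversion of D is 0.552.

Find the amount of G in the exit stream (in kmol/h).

D reacted = 0.552 × 241.5 = 133.3 kmol/h; ν_D = −3, so ξ = 133.3/3 = 44.44 kmol/h.
Outlet amounts (n = n₀ + ν ξ):
  E: 96.84 − 1(44.44) = 52.4
  D: 241.5 − 3(44.44) = 108.2
  G: 0 + 2(44.44) = 88.87
  F: 132.8 (inert)

88.9 kmol/h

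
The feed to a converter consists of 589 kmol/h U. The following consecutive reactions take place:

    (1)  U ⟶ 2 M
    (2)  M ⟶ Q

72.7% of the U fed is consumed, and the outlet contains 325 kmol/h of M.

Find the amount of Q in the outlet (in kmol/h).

Conversion of U: U consumed = 1ξ₁ = 0.727 × 589 → ξ₁ = 428.2 kmol/h.
M balance: n_M = 0 + 2ξ₁ − 1ξ₂ = 325 → ξ₂ = (2·428.2 − 325)/1 = 531.4 kmol/h.
Outlet amounts (n = n₀ + Σ ν·ξ):
  U: 589 − 1(428.2) = 160.8
  M: 0 + 2(428.2) − 1(531.4) = 325
  Q: 0 + 1(531.4) = 531.4

531 kmol/h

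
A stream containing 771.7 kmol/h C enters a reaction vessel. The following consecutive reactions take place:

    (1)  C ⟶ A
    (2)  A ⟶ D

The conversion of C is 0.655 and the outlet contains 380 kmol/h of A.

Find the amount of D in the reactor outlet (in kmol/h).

125 kmol/h

Conversion of C: C consumed = 1ξ₁ = 0.655 × 771.7 → ξ₁ = 505.5 kmol/h.
A balance: n_A = 0 + 1ξ₁ − 1ξ₂ = 380 → ξ₂ = (1·505.5 − 380)/1 = 125.5 kmol/h.
Outlet amounts (n = n₀ + Σ ν·ξ):
  C: 771.7 − 1(505.5) = 266.2
  A: 0 + 1(505.5) − 1(125.5) = 380
  D: 0 + 1(125.5) = 125.5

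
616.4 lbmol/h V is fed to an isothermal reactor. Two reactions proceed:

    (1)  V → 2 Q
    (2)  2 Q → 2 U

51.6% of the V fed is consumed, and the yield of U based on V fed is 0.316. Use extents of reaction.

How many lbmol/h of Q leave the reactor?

Conversion of V: V consumed = 1ξ₁ = 0.516 × 616.4 → ξ₁ = 318.1 lbmol/h.
Yield of U: 2ξ₂ / 616.4 = 0.316 → ξ₂ = 97.39 lbmol/h.
Outlet amounts (n = n₀ + Σ ν·ξ):
  V: 616.4 − 1(318.1) = 298.3
  Q: 0 + 2(318.1) − 2(97.39) = 441.3
  U: 0 + 2(97.39) = 194.8

441 lbmol/h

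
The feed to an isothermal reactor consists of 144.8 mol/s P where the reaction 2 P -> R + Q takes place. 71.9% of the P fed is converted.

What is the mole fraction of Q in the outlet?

0.359

P reacted = 0.719 × 144.8 = 104.1 mol/s; ν_P = −2, so ξ = 104.1/2 = 52.06 mol/s.
Outlet amounts (n = n₀ + ν ξ):
  P: 144.8 − 2(52.06) = 40.69
  R: 0 + 1(52.06) = 52.06
  Q: 0 + 1(52.06) = 52.06
Total out = 144.8 mol/s; y_Q = 52.06 / 144.8 = 0.3595.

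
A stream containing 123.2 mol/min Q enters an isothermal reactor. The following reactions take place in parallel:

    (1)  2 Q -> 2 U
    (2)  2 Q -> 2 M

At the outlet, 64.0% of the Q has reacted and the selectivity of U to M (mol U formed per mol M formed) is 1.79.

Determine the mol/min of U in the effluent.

50.6 mol/min

Conversion of Q: Q consumed = 0.64 × 123.2 = 78.85 mol/min = 2ξ₁ + 2ξ₂.
Selectivity: 2ξ₁ / (2ξ₂) = 1.79 → ξ₁ = 1.79 ξ₂.
Substitute: (2·1.79 + 2) ξ₂ = 78.85 → ξ₂ = 14.13 mol/min, ξ₁ = 25.29 mol/min.
Outlet amounts (n = n₀ + Σ ν·ξ):
  Q: 123.2 − 2(25.29) − 2(14.13) = 44.35
  U: 0 + 2(25.29) = 50.59
  M: 0 + 2(14.13) = 28.26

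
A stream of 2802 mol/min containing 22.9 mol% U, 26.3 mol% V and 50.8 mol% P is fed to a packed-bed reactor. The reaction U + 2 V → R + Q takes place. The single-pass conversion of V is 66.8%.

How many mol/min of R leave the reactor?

246 mol/min

V reacted = 0.668 × 736.9 = 492.3 mol/min; ν_V = −2, so ξ = 492.3/2 = 246.1 mol/min.
Outlet amounts (n = n₀ + ν ξ):
  U: 641.7 − 1(246.1) = 395.5
  V: 736.9 − 2(246.1) = 244.7
  R: 0 + 1(246.1) = 246.1
  Q: 0 + 1(246.1) = 246.1
  P: 1423 (inert)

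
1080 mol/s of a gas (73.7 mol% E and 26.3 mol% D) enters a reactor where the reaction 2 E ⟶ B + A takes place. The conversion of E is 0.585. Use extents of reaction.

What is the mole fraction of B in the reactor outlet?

0.216

E reacted = 0.585 × 796 = 465.6 mol/s; ν_E = −2, so ξ = 465.6/2 = 232.8 mol/s.
Outlet amounts (n = n₀ + ν ξ):
  E: 796 − 2(232.8) = 330.3
  B: 0 + 1(232.8) = 232.8
  A: 0 + 1(232.8) = 232.8
  D: 284 (inert)
Total out = 1080 mol/s; y_B = 232.8 / 1080 = 0.2156.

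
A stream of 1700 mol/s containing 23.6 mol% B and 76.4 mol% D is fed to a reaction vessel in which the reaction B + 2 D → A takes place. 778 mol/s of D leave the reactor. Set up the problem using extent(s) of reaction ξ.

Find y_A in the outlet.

0.221

For D: n = n₀ − 2ξ → 778 = 1299 − 2ξ, giving ξ = 260.4 mol/s.
Outlet amounts (n = n₀ + ν ξ):
  B: 401.2 − 1(260.4) = 140.8
  D: 1299 − 2(260.4) = 778
  A: 0 + 1(260.4) = 260.4
Total out = 1179 mol/s; y_A = 260.4 / 1179 = 0.2208.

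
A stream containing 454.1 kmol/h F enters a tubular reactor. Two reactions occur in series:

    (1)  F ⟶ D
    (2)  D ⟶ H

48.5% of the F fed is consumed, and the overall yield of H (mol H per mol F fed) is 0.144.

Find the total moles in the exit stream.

Conversion of F: F consumed = 1ξ₁ = 0.485 × 454.1 → ξ₁ = 220.2 kmol/h.
Yield of H: 1ξ₂ / 454.1 = 0.144 → ξ₂ = 65.39 kmol/h.
Outlet amounts (n = n₀ + Σ ν·ξ):
  F: 454.1 − 1(220.2) = 233.9
  D: 0 + 1(220.2) − 1(65.39) = 154.8
  H: 0 + 1(65.39) = 65.39
Total out = 233.9 + 154.8 + 65.39 = 454.1 kmol/h.

454 kmol/h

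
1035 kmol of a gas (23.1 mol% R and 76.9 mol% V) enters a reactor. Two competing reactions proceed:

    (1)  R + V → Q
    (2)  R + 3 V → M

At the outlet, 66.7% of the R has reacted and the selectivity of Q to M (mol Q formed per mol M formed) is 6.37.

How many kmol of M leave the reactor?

Conversion of R: R consumed = 0.667 × 239.1 = 159.5 kmol = 1ξ₁ + 1ξ₂.
Selectivity: 1ξ₁ / (1ξ₂) = 6.37 → ξ₁ = 6.37 ξ₂.
Substitute: (1·6.37 + 1) ξ₂ = 159.5 → ξ₂ = 21.64 kmol, ξ₁ = 137.8 kmol.
Outlet amounts (n = n₀ + Σ ν·ξ):
  R: 239.1 − 1(137.8) − 1(21.64) = 79.62
  V: 795.9 − 1(137.8) − 3(21.64) = 593.2
  Q: 0 + 1(137.8) = 137.8
  M: 0 + 1(21.64) = 21.64

21.6 kmol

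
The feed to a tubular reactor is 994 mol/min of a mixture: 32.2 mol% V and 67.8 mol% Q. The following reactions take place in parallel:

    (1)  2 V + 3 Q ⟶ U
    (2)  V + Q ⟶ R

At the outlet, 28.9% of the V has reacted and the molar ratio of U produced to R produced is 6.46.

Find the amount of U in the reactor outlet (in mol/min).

42.9 mol/min

Conversion of V: V consumed = 0.289 × 320.1 = 92.5 mol/min = 2ξ₁ + 1ξ₂.
Selectivity: 1ξ₁ / (1ξ₂) = 6.46 → ξ₁ = 6.46 ξ₂.
Substitute: (2·6.46 + 1) ξ₂ = 92.5 → ξ₂ = 6.645 mol/min, ξ₁ = 42.93 mol/min.
Outlet amounts (n = n₀ + Σ ν·ξ):
  V: 320.1 − 2(42.93) − 1(6.645) = 227.6
  Q: 673.9 − 3(42.93) − 1(6.645) = 538.5
  U: 0 + 1(42.93) = 42.93
  R: 0 + 1(6.645) = 6.645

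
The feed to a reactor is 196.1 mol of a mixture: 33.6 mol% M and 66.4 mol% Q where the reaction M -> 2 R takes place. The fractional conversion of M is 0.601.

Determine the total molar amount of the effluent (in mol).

M reacted = 0.601 × 65.89 = 39.6 mol; ν_M = −1, so ξ = 39.6/1 = 39.6 mol.
Outlet amounts (n = n₀ + ν ξ):
  M: 65.89 − 1(39.6) = 26.29
  R: 0 + 2(39.6) = 79.2
  Q: 130.2 (inert)
Total out = 26.29 + 79.2 + 130.2 = 235.7 mol.

236 mol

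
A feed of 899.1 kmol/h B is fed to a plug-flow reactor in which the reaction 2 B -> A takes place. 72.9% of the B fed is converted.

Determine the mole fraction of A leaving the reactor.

B reacted = 0.729 × 899.1 = 655.4 kmol/h; ν_B = −2, so ξ = 655.4/2 = 327.7 kmol/h.
Outlet amounts (n = n₀ + ν ξ):
  B: 899.1 − 2(327.7) = 243.7
  A: 0 + 1(327.7) = 327.7
Total out = 571.4 kmol/h; y_A = 327.7 / 571.4 = 0.5736.

0.574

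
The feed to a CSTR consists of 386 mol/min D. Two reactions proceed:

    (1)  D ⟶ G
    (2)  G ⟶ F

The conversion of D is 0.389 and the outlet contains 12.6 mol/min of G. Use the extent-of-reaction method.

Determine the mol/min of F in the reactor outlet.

Conversion of D: D consumed = 1ξ₁ = 0.389 × 386 → ξ₁ = 150.2 mol/min.
G balance: n_G = 0 + 1ξ₁ − 1ξ₂ = 12.6 → ξ₂ = (1·150.2 − 12.6)/1 = 137.6 mol/min.
Outlet amounts (n = n₀ + Σ ν·ξ):
  D: 386 − 1(150.2) = 235.8
  G: 0 + 1(150.2) − 1(137.6) = 12.6
  F: 0 + 1(137.6) = 137.6

138 mol/min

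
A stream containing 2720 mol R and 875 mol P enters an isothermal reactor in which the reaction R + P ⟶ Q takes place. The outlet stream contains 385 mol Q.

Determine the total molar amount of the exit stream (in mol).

For Q: n = n₀ + 1ξ → 385 = 0 + 1ξ, giving ξ = 385 mol.
Outlet amounts (n = n₀ + ν ξ):
  R: 2720 − 1(385) = 2335
  P: 875 − 1(385) = 490
  Q: 0 + 1(385) = 385
Total out = 2335 + 490 + 385 = 3210 mol.

3210 mol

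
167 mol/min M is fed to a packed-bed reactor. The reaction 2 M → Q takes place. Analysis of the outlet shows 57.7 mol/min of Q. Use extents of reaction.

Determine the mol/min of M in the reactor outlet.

For Q: n = n₀ + 1ξ → 57.7 = 0 + 1ξ, giving ξ = 57.7 mol/min.
Outlet amounts (n = n₀ + ν ξ):
  M: 167 − 2(57.7) = 51.6
  Q: 0 + 1(57.7) = 57.7

51.6 mol/min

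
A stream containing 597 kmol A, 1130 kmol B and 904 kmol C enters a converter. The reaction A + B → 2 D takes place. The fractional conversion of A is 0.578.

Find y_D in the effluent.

0.262

A reacted = 0.578 × 597 = 345.1 kmol; ν_A = −1, so ξ = 345.1/1 = 345.1 kmol.
Outlet amounts (n = n₀ + ν ξ):
  A: 597 − 1(345.1) = 251.9
  B: 1130 − 1(345.1) = 784.9
  D: 0 + 2(345.1) = 690.1
  C: 904 (inert)
Total out = 2631 kmol; y_D = 690.1 / 2631 = 0.2623.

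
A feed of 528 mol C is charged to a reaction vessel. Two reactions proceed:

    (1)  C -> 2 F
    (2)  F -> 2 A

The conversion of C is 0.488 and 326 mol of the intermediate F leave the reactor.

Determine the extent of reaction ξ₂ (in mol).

ξ₂ = 189 mol

Conversion of C: C consumed = 1ξ₁ = 0.488 × 528 → ξ₁ = 257.7 mol.
F balance: n_F = 0 + 2ξ₁ − 1ξ₂ = 326 → ξ₂ = (2·257.7 − 326)/1 = 189.3 mol.
Outlet amounts (n = n₀ + Σ ν·ξ):
  C: 528 − 1(257.7) = 270.3
  F: 0 + 2(257.7) − 1(189.3) = 326
  A: 0 + 2(189.3) = 378.7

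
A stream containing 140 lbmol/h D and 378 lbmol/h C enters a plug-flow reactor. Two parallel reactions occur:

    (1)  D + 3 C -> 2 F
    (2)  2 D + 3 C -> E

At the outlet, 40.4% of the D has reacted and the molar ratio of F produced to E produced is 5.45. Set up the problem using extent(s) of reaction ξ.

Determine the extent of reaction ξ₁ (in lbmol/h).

ξ₁ = 32.6 lbmol/h

Conversion of D: D consumed = 0.404 × 140 = 56.56 lbmol/h = 1ξ₁ + 2ξ₂.
Selectivity: 2ξ₁ / (1ξ₂) = 5.45 → ξ₁ = 2.725 ξ₂.
Substitute: (1·2.725 + 2) ξ₂ = 56.56 → ξ₂ = 11.97 lbmol/h, ξ₁ = 32.62 lbmol/h.
Outlet amounts (n = n₀ + Σ ν·ξ):
  D: 140 − 1(32.62) − 2(11.97) = 83.44
  C: 378 − 3(32.62) − 3(11.97) = 244.2
  F: 0 + 2(32.62) = 65.24
  E: 0 + 1(11.97) = 11.97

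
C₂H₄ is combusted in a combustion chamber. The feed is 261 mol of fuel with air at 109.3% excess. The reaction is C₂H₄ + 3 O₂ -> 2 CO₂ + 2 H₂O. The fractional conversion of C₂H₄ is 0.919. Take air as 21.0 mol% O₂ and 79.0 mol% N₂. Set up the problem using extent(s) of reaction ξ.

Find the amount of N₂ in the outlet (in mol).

Stoichiometric O₂ = 3 × 261 = 783 mol; O₂ fed = 783 × 2.093 = 1639 mol.
N₂ fed = 1639 × 79/21 = 6165 mol.
Fuel reacted = 0.919 × 261 → ξ = 239.9 mol.
Outlet (n = n₀ + ν ξ):
  C₂H₄: 261 − 1(239.9) = 21.14
  O₂: 1639 − 3(239.9) = 919.2
  N₂: 6165 (inert)
  CO₂: 0 + 2(239.9) = 479.7
  H₂O: 0 + 2(239.9) = 479.7

6170 mol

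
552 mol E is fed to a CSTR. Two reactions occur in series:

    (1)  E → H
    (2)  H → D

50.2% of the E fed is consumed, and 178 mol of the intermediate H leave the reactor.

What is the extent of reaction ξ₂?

ξ₂ = 99.1 mol

Conversion of E: E consumed = 1ξ₁ = 0.502 × 552 → ξ₁ = 277.1 mol.
H balance: n_H = 0 + 1ξ₁ − 1ξ₂ = 178 → ξ₂ = (1·277.1 − 178)/1 = 99.1 mol.
Outlet amounts (n = n₀ + Σ ν·ξ):
  E: 552 − 1(277.1) = 274.9
  H: 0 + 1(277.1) − 1(99.1) = 178
  D: 0 + 1(99.1) = 99.1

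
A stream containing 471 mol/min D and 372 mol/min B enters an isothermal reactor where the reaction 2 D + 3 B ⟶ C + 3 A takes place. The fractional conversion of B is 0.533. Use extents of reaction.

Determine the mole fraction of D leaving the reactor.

B reacted = 0.533 × 372 = 198.3 mol/min; ν_B = −3, so ξ = 198.3/3 = 66.09 mol/min.
Outlet amounts (n = n₀ + ν ξ):
  D: 471 − 2(66.09) = 338.8
  B: 372 − 3(66.09) = 173.7
  C: 0 + 1(66.09) = 66.09
  A: 0 + 3(66.09) = 198.3
Total out = 776.9 mol/min; y_D = 338.8 / 776.9 = 0.4361.

0.436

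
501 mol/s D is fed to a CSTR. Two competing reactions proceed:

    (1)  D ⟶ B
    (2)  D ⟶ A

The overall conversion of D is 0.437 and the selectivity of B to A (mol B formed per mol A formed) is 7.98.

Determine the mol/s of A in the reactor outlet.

24.4 mol/s

Conversion of D: D consumed = 0.437 × 501 = 218.9 mol/s = 1ξ₁ + 1ξ₂.
Selectivity: 1ξ₁ / (1ξ₂) = 7.98 → ξ₁ = 7.98 ξ₂.
Substitute: (1·7.98 + 1) ξ₂ = 218.9 → ξ₂ = 24.38 mol/s, ξ₁ = 194.6 mol/s.
Outlet amounts (n = n₀ + Σ ν·ξ):
  D: 501 − 1(194.6) − 1(24.38) = 282.1
  B: 0 + 1(194.6) = 194.6
  A: 0 + 1(24.38) = 24.38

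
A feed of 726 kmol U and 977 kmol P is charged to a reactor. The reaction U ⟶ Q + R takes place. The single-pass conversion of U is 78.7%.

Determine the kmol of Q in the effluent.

U reacted = 0.787 × 726 = 571.4 kmol; ν_U = −1, so ξ = 571.4/1 = 571.4 kmol.
Outlet amounts (n = n₀ + ν ξ):
  U: 726 − 1(571.4) = 154.6
  Q: 0 + 1(571.4) = 571.4
  R: 0 + 1(571.4) = 571.4
  P: 977 (inert)

571 kmol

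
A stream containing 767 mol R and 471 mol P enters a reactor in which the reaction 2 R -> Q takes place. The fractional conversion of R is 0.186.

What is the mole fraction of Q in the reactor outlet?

0.0611

R reacted = 0.186 × 767 = 142.7 mol; ν_R = −2, so ξ = 142.7/2 = 71.33 mol.
Outlet amounts (n = n₀ + ν ξ):
  R: 767 − 2(71.33) = 624.3
  Q: 0 + 1(71.33) = 71.33
  P: 471 (inert)
Total out = 1167 mol; y_Q = 71.33 / 1167 = 0.06114.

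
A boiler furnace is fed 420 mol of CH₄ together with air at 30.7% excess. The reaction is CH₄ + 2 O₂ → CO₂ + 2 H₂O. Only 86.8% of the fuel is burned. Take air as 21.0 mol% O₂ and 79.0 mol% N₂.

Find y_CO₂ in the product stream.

Stoichiometric O₂ = 2 × 420 = 840 mol; O₂ fed = 840 × 1.307 = 1098 mol.
N₂ fed = 1098 × 79/21 = 4130 mol.
Fuel reacted = 0.868 × 420 → ξ = 364.6 mol.
Outlet (n = n₀ + ν ξ):
  CH₄: 420 − 1(364.6) = 55.44
  O₂: 1098 − 2(364.6) = 368.8
  N₂: 4130 (inert)
  CO₂: 0 + 1(364.6) = 364.6
  H₂O: 0 + 2(364.6) = 729.1
Total out = 5648 mol; y_CO₂ = 364.6 / 5648 = 0.06455.

0.0645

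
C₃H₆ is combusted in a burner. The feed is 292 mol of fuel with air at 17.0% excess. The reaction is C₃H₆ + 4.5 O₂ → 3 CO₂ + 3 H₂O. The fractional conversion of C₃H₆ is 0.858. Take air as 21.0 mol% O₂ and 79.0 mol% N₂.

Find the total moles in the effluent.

7740 mol

Stoichiometric O₂ = 4.5 × 292 = 1314 mol; O₂ fed = 1314 × 1.170 = 1537 mol.
N₂ fed = 1537 × 79/21 = 5783 mol.
Fuel reacted = 0.858 × 292 → ξ = 250.5 mol.
Outlet (n = n₀ + ν ξ):
  C₃H₆: 292 − 1(250.5) = 41.46
  O₂: 1537 − 4.5(250.5) = 410
  N₂: 5783 (inert)
  CO₂: 0 + 3(250.5) = 751.6
  H₂O: 0 + 3(250.5) = 751.6
Total out = 41.46 + 410 + 5783 + 751.6 + 751.6 = 7738 mol.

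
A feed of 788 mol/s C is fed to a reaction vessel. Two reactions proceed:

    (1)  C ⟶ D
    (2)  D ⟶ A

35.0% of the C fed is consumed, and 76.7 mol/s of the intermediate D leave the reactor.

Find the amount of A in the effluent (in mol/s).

199 mol/s

Conversion of C: C consumed = 1ξ₁ = 0.35 × 788 → ξ₁ = 275.8 mol/s.
D balance: n_D = 0 + 1ξ₁ − 1ξ₂ = 76.7 → ξ₂ = (1·275.8 − 76.7)/1 = 199.1 mol/s.
Outlet amounts (n = n₀ + Σ ν·ξ):
  C: 788 − 1(275.8) = 512.2
  D: 0 + 1(275.8) − 1(199.1) = 76.7
  A: 0 + 1(199.1) = 199.1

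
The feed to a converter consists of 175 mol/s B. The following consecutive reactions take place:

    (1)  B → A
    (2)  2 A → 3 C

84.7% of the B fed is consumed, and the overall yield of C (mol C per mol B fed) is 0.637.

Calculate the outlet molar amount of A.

Conversion of B: B consumed = 1ξ₁ = 0.847 × 175 → ξ₁ = 148.2 mol/s.
Yield of C: 3ξ₂ / 175 = 0.637 → ξ₂ = 37.16 mol/s.
Outlet amounts (n = n₀ + Σ ν·ξ):
  B: 175 − 1(148.2) = 26.78
  A: 0 + 1(148.2) − 2(37.16) = 73.91
  C: 0 + 3(37.16) = 111.5

73.9 mol/s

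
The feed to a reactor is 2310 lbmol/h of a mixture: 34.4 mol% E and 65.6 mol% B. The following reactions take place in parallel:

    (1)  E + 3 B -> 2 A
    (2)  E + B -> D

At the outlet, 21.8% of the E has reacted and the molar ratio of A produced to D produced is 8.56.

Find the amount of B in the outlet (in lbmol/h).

Conversion of E: E consumed = 0.218 × 794.6 = 173.2 lbmol/h = 1ξ₁ + 1ξ₂.
Selectivity: 2ξ₁ / (1ξ₂) = 8.56 → ξ₁ = 4.28 ξ₂.
Substitute: (1·4.28 + 1) ξ₂ = 173.2 → ξ₂ = 32.81 lbmol/h, ξ₁ = 140.4 lbmol/h.
Outlet amounts (n = n₀ + Σ ν·ξ):
  E: 794.6 − 1(140.4) − 1(32.81) = 621.4
  B: 1515 − 3(140.4) − 1(32.81) = 1061
  A: 0 + 2(140.4) = 280.8
  D: 0 + 1(32.81) = 32.81

1060 lbmol/h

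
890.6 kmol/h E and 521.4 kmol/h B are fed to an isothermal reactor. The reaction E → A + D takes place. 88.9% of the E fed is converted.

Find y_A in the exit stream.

0.359

E reacted = 0.889 × 890.6 = 791.7 kmol/h; ν_E = −1, so ξ = 791.7/1 = 791.7 kmol/h.
Outlet amounts (n = n₀ + ν ξ):
  E: 890.6 − 1(791.7) = 98.86
  A: 0 + 1(791.7) = 791.7
  D: 0 + 1(791.7) = 791.7
  B: 521.4 (inert)
Total out = 2204 kmol/h; y_A = 791.7 / 2204 = 0.3593.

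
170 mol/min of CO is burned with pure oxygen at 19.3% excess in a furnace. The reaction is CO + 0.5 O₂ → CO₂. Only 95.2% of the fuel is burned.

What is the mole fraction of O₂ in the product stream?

0.108

Stoichiometric O₂ = 0.5 × 170 = 85 mol/min; O₂ fed = 85 × 1.193 = 101.4 mol/min.
Fuel reacted = 0.952 × 170 → ξ = 161.8 mol/min.
Outlet (n = n₀ + ν ξ):
  CO: 170 − 1(161.8) = 8.16
  O₂: 101.4 − 0.5(161.8) = 20.48
  CO₂: 0 + 1(161.8) = 161.8
Total out = 190.5 mol/min; y_O₂ = 20.48 / 190.5 = 0.1075.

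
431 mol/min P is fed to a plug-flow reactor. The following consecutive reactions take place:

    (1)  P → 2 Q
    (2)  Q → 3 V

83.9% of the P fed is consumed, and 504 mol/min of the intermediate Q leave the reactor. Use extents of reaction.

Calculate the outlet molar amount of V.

658 mol/min

Conversion of P: P consumed = 1ξ₁ = 0.839 × 431 → ξ₁ = 361.6 mol/min.
Q balance: n_Q = 0 + 2ξ₁ − 1ξ₂ = 504 → ξ₂ = (2·361.6 − 504)/1 = 219.2 mol/min.
Outlet amounts (n = n₀ + Σ ν·ξ):
  P: 431 − 1(361.6) = 69.39
  Q: 0 + 2(361.6) − 1(219.2) = 504
  V: 0 + 3(219.2) = 657.7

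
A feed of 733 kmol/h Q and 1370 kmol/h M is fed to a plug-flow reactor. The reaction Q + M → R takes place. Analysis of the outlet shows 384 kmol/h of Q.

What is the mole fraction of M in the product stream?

For Q: n = n₀ − 1ξ → 384 = 733 − 1ξ, giving ξ = 349 kmol/h.
Outlet amounts (n = n₀ + ν ξ):
  Q: 733 − 1(349) = 384
  M: 1370 − 1(349) = 1021
  R: 0 + 1(349) = 349
Total out = 1754 kmol/h; y_M = 1021 / 1754 = 0.5821.

0.582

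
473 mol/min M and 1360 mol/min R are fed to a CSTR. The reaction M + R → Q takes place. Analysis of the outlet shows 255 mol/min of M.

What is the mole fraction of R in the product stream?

For M: n = n₀ − 1ξ → 255 = 473 − 1ξ, giving ξ = 218 mol/min.
Outlet amounts (n = n₀ + ν ξ):
  M: 473 − 1(218) = 255
  R: 1360 − 1(218) = 1142
  Q: 0 + 1(218) = 218
Total out = 1615 mol/min; y_R = 1142 / 1615 = 0.7071.

0.707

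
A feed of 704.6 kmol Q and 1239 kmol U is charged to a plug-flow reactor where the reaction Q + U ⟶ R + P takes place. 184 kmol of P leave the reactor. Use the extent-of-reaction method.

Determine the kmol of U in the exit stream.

1060 kmol

For P: n = n₀ + 1ξ → 184 = 0 + 1ξ, giving ξ = 184 kmol.
Outlet amounts (n = n₀ + ν ξ):
  Q: 704.6 − 1(184) = 520.6
  U: 1239 − 1(184) = 1055
  R: 0 + 1(184) = 184
  P: 0 + 1(184) = 184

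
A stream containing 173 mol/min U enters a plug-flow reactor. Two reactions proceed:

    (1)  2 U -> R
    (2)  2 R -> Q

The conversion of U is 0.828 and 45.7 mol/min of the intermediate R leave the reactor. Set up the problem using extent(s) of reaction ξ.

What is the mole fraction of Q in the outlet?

Conversion of U: U consumed = 2ξ₁ = 0.828 × 173 → ξ₁ = 71.62 mol/min.
R balance: n_R = 0 + 1ξ₁ − 2ξ₂ = 45.7 → ξ₂ = (1·71.62 − 45.7)/2 = 12.96 mol/min.
Outlet amounts (n = n₀ + Σ ν·ξ):
  U: 173 − 2(71.62) = 29.76
  R: 0 + 1(71.62) − 2(12.96) = 45.7
  Q: 0 + 1(12.96) = 12.96
Total out = 88.42 mol/min; y_Q = 12.96 / 88.42 = 0.1466.

0.147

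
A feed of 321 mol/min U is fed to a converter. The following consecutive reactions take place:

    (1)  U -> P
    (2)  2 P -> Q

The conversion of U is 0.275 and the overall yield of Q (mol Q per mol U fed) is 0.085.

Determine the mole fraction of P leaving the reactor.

Conversion of U: U consumed = 1ξ₁ = 0.275 × 321 → ξ₁ = 88.28 mol/min.
Yield of Q: 1ξ₂ / 321 = 0.085 → ξ₂ = 27.29 mol/min.
Outlet amounts (n = n₀ + Σ ν·ξ):
  U: 321 − 1(88.28) = 232.7
  P: 0 + 1(88.28) − 2(27.29) = 33.7
  Q: 0 + 1(27.29) = 27.29
Total out = 293.7 mol/min; y_P = 33.7 / 293.7 = 0.1148.

0.115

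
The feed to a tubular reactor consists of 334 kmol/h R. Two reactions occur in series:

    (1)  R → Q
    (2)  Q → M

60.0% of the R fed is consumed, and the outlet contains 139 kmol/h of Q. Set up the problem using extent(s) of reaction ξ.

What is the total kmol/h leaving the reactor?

Conversion of R: R consumed = 1ξ₁ = 0.6 × 334 → ξ₁ = 200.4 kmol/h.
Q balance: n_Q = 0 + 1ξ₁ − 1ξ₂ = 139 → ξ₂ = (1·200.4 − 139)/1 = 61.4 kmol/h.
Outlet amounts (n = n₀ + Σ ν·ξ):
  R: 334 − 1(200.4) = 133.6
  Q: 0 + 1(200.4) − 1(61.4) = 139
  M: 0 + 1(61.4) = 61.4
Total out = 133.6 + 139 + 61.4 = 334 kmol/h.

334 kmol/h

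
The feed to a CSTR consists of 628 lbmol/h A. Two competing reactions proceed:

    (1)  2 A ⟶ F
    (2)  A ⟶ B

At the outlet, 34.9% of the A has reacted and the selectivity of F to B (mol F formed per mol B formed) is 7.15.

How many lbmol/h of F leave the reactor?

Conversion of A: A consumed = 0.349 × 628 = 219.2 lbmol/h = 2ξ₁ + 1ξ₂.
Selectivity: 1ξ₁ / (1ξ₂) = 7.15 → ξ₁ = 7.15 ξ₂.
Substitute: (2·7.15 + 1) ξ₂ = 219.2 → ξ₂ = 14.32 lbmol/h, ξ₁ = 102.4 lbmol/h.
Outlet amounts (n = n₀ + Σ ν·ξ):
  A: 628 − 2(102.4) − 1(14.32) = 408.8
  F: 0 + 1(102.4) = 102.4
  B: 0 + 1(14.32) = 14.32

102 lbmol/h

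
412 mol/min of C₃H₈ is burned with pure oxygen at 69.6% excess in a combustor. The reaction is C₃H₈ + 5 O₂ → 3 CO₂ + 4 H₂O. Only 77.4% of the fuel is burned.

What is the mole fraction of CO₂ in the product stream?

Stoichiometric O₂ = 5 × 412 = 2060 mol/min; O₂ fed = 2060 × 1.696 = 3494 mol/min.
Fuel reacted = 0.774 × 412 → ξ = 318.9 mol/min.
Outlet (n = n₀ + ν ξ):
  C₃H₈: 412 − 1(318.9) = 93.11
  O₂: 3494 − 5(318.9) = 1899
  CO₂: 0 + 3(318.9) = 956.7
  H₂O: 0 + 4(318.9) = 1276
Total out = 4225 mol/min; y_CO₂ = 956.7 / 4225 = 0.2264.

0.226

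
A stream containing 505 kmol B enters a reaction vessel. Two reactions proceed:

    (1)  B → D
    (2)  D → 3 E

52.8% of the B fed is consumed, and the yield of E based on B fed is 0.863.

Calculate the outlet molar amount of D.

Conversion of B: B consumed = 1ξ₁ = 0.528 × 505 → ξ₁ = 266.6 kmol.
Yield of E: 3ξ₂ / 505 = 0.863 → ξ₂ = 145.3 kmol.
Outlet amounts (n = n₀ + Σ ν·ξ):
  B: 505 − 1(266.6) = 238.4
  D: 0 + 1(266.6) − 1(145.3) = 121.4
  E: 0 + 3(145.3) = 435.8

121 kmol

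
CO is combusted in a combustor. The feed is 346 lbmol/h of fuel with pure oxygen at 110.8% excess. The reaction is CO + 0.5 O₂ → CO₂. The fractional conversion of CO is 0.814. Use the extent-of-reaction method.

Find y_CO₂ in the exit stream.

0.494

Stoichiometric O₂ = 0.5 × 346 = 173 lbmol/h; O₂ fed = 173 × 2.108 = 364.7 lbmol/h.
Fuel reacted = 0.814 × 346 → ξ = 281.6 lbmol/h.
Outlet (n = n₀ + ν ξ):
  CO: 346 − 1(281.6) = 64.36
  O₂: 364.7 − 0.5(281.6) = 223.9
  CO₂: 0 + 1(281.6) = 281.6
Total out = 569.9 lbmol/h; y_CO₂ = 281.6 / 569.9 = 0.4942.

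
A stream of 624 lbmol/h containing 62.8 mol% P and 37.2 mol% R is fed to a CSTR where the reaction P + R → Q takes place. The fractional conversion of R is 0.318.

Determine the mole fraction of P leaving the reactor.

0.578

R reacted = 0.318 × 232.1 = 73.82 lbmol/h; ν_R = −1, so ξ = 73.82/1 = 73.82 lbmol/h.
Outlet amounts (n = n₀ + ν ξ):
  P: 391.9 − 1(73.82) = 318.1
  R: 232.1 − 1(73.82) = 158.3
  Q: 0 + 1(73.82) = 73.82
Total out = 550.2 lbmol/h; y_P = 318.1 / 550.2 = 0.5781.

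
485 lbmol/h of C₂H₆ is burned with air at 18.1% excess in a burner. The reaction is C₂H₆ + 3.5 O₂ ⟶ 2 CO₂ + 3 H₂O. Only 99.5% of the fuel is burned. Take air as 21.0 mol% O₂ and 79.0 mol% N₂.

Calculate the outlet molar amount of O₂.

Stoichiometric O₂ = 3.5 × 485 = 1698 lbmol/h; O₂ fed = 1698 × 1.181 = 2005 lbmol/h.
N₂ fed = 2005 × 79/21 = 7542 lbmol/h.
Fuel reacted = 0.995 × 485 → ξ = 482.6 lbmol/h.
Outlet (n = n₀ + ν ξ):
  C₂H₆: 485 − 1(482.6) = 2.425
  O₂: 2005 − 3.5(482.6) = 315.7
  N₂: 7542 (inert)
  CO₂: 0 + 2(482.6) = 965.1
  H₂O: 0 + 3(482.6) = 1448

316 lbmol/h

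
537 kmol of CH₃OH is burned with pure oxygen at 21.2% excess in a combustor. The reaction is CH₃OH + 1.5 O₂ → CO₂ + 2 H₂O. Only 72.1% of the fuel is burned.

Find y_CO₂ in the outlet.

Stoichiometric O₂ = 1.5 × 537 = 805.5 kmol; O₂ fed = 805.5 × 1.212 = 976.3 kmol.
Fuel reacted = 0.721 × 537 → ξ = 387.2 kmol.
Outlet (n = n₀ + ν ξ):
  CH₃OH: 537 − 1(387.2) = 149.8
  O₂: 976.3 − 1.5(387.2) = 395.5
  CO₂: 0 + 1(387.2) = 387.2
  H₂O: 0 + 2(387.2) = 774.4
Total out = 1707 kmol; y_CO₂ = 387.2 / 1707 = 0.2268.

0.227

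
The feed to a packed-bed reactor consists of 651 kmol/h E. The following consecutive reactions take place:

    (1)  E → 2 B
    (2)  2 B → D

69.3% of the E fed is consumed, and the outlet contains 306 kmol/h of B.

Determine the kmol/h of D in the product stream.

298 kmol/h

Conversion of E: E consumed = 1ξ₁ = 0.693 × 651 → ξ₁ = 451.1 kmol/h.
B balance: n_B = 0 + 2ξ₁ − 2ξ₂ = 306 → ξ₂ = (2·451.1 − 306)/2 = 298.1 kmol/h.
Outlet amounts (n = n₀ + Σ ν·ξ):
  E: 651 − 1(451.1) = 199.9
  B: 0 + 2(451.1) − 2(298.1) = 306
  D: 0 + 1(298.1) = 298.1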